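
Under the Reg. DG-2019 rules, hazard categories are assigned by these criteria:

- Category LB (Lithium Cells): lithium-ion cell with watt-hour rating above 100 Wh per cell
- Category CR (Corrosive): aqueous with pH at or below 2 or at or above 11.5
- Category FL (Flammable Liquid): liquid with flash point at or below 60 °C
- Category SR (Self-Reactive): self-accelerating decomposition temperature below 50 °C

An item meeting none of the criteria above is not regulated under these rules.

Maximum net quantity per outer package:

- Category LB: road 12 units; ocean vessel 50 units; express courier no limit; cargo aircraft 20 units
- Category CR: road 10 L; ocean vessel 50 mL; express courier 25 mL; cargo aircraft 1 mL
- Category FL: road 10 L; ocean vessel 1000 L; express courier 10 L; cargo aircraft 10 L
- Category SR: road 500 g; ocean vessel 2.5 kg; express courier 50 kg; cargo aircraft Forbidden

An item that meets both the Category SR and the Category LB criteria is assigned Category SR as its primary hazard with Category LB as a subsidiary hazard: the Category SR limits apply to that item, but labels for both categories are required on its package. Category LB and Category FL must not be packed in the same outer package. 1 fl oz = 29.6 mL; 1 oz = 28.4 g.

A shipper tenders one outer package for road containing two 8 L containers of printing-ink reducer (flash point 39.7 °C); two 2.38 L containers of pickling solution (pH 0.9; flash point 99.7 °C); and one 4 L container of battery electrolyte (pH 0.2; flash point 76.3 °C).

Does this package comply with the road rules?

No

Flash point 39.7 °C meets the Category FL criterion (Flammable Liquid), so the printing-ink reducer is Category FL.
pH 0.9 meets the Category CR criterion (Corrosive), so the pickling solution is Category CR.
Battery electrolyte: pH 0.2 ≤ 2 → Category CR (Corrosive).
Category CR net quantity: (two 2.38 L containers = 4.76 L) + 4 L = 8.76 L.
8.76 L is within the road limit of 10 L for Category CR.
Category FL quantity: two 8 L containers = 16 L.
16 L exceeds the road limit of 10 L for Category FL.
The segregation rule (Category LB with Category FL) does not apply to Category CR with Category FL.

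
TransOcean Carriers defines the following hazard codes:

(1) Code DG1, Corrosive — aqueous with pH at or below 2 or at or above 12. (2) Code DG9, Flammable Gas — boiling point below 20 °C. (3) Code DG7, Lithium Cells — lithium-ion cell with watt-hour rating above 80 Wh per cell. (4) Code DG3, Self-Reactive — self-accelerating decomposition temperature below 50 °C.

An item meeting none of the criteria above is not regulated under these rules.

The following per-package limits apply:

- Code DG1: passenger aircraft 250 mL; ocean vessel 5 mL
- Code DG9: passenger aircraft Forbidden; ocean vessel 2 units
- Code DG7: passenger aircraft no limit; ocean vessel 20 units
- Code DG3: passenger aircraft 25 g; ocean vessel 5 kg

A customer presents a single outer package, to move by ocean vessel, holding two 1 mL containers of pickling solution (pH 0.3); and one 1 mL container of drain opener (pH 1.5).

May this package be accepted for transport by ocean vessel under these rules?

Yes

pH 0.3 meets the Code DG1 criterion (Corrosive), so the pickling solution is Code DG1.
The drain opener has pH 1.5, which is ≤ 2, so it is Code DG1 (Corrosive).
Total Code DG1: (two 1 mL containers = 2 mL) + 1 mL = 3 mL.
That is within the Code DG1 ocean vessel limit of 5 mL.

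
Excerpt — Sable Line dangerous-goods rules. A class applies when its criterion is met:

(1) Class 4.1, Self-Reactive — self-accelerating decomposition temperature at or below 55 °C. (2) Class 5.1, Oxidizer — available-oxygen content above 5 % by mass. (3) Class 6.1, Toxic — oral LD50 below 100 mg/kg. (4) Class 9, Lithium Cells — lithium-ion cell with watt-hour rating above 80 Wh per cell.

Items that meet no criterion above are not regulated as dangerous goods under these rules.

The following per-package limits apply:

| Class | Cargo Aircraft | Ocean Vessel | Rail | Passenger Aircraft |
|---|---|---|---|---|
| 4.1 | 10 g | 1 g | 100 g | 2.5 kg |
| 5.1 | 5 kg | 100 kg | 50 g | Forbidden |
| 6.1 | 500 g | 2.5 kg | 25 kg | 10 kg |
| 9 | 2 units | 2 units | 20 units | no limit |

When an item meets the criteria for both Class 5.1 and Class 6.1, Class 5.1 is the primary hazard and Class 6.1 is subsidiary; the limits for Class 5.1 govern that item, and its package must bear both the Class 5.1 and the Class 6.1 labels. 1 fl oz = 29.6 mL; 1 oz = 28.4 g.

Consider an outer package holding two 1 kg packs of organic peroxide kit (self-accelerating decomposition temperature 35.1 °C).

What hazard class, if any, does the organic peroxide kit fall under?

Organic peroxide kit: self-accelerating decomposition temperature 35.1 °C ≤ 55 °C → Class 4.1 (Self-Reactive).

Class 4.1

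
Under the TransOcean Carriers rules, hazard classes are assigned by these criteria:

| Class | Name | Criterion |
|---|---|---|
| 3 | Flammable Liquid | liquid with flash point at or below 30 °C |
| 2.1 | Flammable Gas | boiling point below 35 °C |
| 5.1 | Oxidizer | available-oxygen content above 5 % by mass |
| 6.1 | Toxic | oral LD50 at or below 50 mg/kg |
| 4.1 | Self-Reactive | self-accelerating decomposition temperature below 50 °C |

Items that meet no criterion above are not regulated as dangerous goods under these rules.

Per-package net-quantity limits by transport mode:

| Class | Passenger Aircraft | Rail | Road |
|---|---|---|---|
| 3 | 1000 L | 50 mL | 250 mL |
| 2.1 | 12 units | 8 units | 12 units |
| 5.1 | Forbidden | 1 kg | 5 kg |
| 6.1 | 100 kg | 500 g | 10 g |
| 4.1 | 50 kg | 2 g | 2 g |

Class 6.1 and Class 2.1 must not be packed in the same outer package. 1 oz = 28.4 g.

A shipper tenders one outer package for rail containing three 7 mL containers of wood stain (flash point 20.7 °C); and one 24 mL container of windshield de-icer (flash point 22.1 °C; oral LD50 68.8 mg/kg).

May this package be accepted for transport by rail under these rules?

Flash point 20.7 °C meets the Class 3 criterion (Flammable Liquid), so the wood stain is Class 3.
With flash point 22.1 °C (≤ 30 °C), the windshield de-icer falls in Class 3.
Total Class 3: (three 7 mL containers = 21 mL) + 24 mL = 45 mL.
That is within the Class 3 rail limit of 50 mL.

Yes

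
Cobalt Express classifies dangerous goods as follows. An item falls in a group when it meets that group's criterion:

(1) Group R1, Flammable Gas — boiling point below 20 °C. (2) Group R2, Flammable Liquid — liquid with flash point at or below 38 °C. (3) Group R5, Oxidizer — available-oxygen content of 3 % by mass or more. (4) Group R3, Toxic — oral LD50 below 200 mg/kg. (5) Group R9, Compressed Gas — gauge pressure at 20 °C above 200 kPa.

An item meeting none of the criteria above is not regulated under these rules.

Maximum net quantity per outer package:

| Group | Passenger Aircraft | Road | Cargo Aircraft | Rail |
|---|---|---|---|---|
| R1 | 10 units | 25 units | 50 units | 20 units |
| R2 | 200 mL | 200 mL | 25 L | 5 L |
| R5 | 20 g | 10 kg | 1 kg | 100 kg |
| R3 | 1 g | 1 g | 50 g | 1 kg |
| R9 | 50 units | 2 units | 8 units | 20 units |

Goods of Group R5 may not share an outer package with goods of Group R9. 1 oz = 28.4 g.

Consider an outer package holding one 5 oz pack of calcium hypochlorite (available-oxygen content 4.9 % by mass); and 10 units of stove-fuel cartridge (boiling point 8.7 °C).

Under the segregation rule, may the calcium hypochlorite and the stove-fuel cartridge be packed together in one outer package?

Available-oxygen content 4.9 % by mass meets the Group R5 criterion (Oxidizer), so the calcium hypochlorite is Group R5.
With boiling point 8.7 °C (< 20 °C), the stove-fuel cartridge falls in Group R1.
No segregation rule bars Group R5 with Group R1.

Yes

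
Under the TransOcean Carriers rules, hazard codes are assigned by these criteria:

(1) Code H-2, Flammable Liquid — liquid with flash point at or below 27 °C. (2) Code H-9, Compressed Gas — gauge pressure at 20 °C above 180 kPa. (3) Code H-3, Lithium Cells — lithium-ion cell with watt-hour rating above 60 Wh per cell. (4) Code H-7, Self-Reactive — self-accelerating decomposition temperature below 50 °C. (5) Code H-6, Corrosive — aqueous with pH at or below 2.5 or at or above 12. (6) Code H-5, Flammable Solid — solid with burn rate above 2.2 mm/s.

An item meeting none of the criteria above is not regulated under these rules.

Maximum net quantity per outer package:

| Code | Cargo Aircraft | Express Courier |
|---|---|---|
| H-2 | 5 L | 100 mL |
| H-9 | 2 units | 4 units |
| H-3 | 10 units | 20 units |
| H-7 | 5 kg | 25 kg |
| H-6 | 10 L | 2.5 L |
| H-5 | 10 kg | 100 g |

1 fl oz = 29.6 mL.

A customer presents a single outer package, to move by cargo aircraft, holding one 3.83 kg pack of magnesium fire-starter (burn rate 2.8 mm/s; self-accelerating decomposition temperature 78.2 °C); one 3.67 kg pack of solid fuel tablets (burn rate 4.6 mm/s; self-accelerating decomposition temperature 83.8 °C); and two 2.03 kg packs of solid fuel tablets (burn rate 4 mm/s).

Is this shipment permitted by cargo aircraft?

With burn rate 2.8 mm/s (> 2.2 mm/s), the magnesium fire-starter falls in Code H-5.
Solid fuel tablets: burn rate 4.6 mm/s > 2.2 mm/s → Code H-5 (Flammable Solid).
Solid fuel tablets: burn rate 4 mm/s > 2.2 mm/s → Code H-5 (Flammable Solid).
Code H-5 net quantity: 3.83 kg + 3.67 kg + (two 2.03 kg packs = 4.06 kg) = 11.56 kg.
11.56 kg > 10 kg (cargo aircraft limit, Code H-5) — over the limit.

No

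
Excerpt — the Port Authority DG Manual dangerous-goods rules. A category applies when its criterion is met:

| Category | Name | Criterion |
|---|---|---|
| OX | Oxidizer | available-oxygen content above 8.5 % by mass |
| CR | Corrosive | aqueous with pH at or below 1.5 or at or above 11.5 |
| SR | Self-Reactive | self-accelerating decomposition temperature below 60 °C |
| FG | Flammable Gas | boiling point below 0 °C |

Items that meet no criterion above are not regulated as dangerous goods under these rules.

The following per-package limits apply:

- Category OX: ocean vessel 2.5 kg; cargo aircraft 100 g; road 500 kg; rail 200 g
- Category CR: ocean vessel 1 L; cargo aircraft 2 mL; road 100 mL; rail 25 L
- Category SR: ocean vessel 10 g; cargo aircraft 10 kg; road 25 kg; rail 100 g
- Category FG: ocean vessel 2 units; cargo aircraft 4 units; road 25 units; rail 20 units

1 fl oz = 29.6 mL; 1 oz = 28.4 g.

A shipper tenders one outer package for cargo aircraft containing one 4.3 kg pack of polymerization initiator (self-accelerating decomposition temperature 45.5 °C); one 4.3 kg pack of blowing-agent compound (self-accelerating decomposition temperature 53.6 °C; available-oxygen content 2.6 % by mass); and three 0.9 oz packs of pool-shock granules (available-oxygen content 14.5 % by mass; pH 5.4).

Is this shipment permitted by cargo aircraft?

Yes

The polymerization initiator has self-accelerating decomposition temperature 45.5 °C, which is < 60 °C, so it is Category SR (Self-Reactive).
The blowing-agent compound has self-accelerating decomposition temperature 53.6 °C, which is < 60 °C, so it is Category SR (Self-Reactive).
Pool-shock granules: available-oxygen content 14.5 % by mass > 8.5 % by mass → Category OX (Oxidizer).
Category SR net quantity: 4.3 kg + 4.3 kg = 8.6 kg.
That is within the Category SR cargo aircraft limit of 10 kg.
Category OX quantity: three 0.9 oz packs = 76.68 g.
That is within the Category OX cargo aircraft limit of 100 g.
Every hazard category is within its cargo aircraft limit and no segregation rule is violated.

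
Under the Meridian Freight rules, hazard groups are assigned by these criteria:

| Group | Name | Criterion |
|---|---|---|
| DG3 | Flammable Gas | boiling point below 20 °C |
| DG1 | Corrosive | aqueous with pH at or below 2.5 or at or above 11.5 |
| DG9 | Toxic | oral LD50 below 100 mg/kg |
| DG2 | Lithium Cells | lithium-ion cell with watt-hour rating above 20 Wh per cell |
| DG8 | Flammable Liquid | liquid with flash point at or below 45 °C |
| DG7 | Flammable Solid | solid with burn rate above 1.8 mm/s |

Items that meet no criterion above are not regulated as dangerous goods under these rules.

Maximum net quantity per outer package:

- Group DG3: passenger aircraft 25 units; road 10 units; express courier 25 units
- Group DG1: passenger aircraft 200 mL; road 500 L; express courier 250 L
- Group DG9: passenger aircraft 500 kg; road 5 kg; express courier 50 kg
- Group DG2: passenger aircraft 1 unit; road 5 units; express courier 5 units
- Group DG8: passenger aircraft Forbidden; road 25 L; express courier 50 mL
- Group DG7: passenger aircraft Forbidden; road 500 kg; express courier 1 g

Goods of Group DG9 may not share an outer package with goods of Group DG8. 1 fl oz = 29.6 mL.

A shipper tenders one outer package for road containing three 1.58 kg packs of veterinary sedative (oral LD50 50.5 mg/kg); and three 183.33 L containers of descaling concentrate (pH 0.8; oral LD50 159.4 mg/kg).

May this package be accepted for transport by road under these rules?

With oral LD50 50.5 mg/kg (< 100 mg/kg), the veterinary sedative falls in Group DG9.
With pH 0.8 (≤ 2.5), the descaling concentrate falls in Group DG1.
Group DG1 quantity: three 183.33 L containers = 549.99 L.
549.99 L exceeds the road limit of 500 L for Group DG1.
Group DG9 quantity: three 1.58 kg packs = 4.74 kg.
4.74 kg ≤ 5 kg (road limit, Group DG9) — within limit.
The segregation rule (Group DG9 with Group DG8) does not apply to Group DG1 with Group DG9.

No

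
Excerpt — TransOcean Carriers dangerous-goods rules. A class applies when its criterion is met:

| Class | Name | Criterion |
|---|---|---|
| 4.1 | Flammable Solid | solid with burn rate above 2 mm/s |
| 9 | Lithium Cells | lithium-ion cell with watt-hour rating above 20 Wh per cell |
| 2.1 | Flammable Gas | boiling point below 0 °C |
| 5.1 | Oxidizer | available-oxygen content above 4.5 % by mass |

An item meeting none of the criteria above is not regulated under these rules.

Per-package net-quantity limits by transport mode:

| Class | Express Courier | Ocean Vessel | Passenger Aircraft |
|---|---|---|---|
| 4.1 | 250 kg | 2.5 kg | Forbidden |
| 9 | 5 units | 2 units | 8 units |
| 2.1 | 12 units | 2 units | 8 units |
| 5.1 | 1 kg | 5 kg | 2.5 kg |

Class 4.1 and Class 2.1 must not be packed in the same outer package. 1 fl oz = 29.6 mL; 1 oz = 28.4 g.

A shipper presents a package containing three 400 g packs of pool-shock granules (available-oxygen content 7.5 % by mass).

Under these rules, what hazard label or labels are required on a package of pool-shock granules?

With available-oxygen content 7.5 % by mass (> 4.5 % by mass), the pool-shock granules fall in Class 5.1.
Only the Class 5.1 label is required.

Class 5.1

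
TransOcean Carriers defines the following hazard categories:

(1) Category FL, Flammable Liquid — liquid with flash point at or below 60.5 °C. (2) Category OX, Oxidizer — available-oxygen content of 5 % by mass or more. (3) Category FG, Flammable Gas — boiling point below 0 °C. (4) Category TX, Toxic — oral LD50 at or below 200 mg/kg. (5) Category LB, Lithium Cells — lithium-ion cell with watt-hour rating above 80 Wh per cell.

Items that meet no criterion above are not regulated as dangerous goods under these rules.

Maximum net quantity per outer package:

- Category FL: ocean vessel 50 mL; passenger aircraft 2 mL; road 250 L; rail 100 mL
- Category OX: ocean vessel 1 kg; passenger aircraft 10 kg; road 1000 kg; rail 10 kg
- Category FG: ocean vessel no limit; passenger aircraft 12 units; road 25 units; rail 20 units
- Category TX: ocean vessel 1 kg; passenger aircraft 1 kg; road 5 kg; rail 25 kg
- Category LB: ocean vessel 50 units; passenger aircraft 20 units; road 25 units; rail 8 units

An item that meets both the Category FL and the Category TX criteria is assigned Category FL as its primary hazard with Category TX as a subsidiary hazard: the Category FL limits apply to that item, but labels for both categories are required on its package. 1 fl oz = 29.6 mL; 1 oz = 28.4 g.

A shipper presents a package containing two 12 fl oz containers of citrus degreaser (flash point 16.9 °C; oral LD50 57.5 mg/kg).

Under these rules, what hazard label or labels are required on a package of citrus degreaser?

Category FL and TX

Flash point 16.9 °C meets the Category FL criterion (Flammable Liquid), so the citrus degreaser is Category FL.
The citrus degreaser has oral LD50 57.5 mg/kg, which is ≤ 200 mg/kg, so it is Category TX (Toxic).
By the precedence rule Category FL is primary and Category TX is subsidiary, and that rule requires both labels on the package.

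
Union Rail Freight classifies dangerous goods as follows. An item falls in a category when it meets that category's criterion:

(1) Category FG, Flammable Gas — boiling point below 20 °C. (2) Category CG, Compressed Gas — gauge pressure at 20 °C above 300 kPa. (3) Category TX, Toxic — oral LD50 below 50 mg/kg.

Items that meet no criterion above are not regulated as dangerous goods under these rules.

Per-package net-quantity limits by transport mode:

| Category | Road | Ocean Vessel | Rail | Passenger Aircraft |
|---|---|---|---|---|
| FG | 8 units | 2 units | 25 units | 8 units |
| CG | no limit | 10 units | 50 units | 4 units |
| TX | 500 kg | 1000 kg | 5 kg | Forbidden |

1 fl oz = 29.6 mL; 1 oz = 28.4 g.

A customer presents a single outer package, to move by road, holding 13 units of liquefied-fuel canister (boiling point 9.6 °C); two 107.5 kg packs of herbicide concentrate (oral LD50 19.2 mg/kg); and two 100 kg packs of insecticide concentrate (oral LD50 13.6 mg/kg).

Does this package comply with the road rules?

With boiling point 9.6 °C (< 20 °C), the liquefied-fuel canister falls in Category FG.
Oral LD50 19.2 mg/kg meets the Category TX criterion (Toxic), so the herbicide concentrate is Category TX.
With oral LD50 13.6 mg/kg (< 50 mg/kg), the insecticide concentrate falls in Category TX.
Category FG quantity: 13 units.
That exceeds the Category FG road limit of 8 units.
Total Category TX: (two 107.5 kg packs = 215 kg) + (two 100 kg packs = 200 kg) = 415 kg.
That is within the Category TX road limit of 500 kg.

No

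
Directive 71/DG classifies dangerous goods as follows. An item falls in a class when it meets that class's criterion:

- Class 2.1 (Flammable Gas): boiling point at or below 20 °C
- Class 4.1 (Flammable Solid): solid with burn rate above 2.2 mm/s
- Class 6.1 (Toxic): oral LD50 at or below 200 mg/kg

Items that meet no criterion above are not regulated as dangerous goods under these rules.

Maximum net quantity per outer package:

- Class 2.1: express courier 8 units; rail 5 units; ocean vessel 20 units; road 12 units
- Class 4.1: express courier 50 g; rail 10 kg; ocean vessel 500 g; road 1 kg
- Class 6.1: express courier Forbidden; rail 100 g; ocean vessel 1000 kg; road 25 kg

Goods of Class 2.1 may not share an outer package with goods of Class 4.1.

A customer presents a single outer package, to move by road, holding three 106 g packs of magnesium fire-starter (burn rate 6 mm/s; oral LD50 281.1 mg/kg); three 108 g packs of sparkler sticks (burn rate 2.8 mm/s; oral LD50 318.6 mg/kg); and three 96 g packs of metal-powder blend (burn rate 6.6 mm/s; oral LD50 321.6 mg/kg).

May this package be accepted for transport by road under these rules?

Yes

Magnesium fire-starter: burn rate 6 mm/s > 2.2 mm/s → Class 4.1 (Flammable Solid).
Sparkler sticks: burn rate 2.8 mm/s > 2.2 mm/s → Class 4.1 (Flammable Solid).
With burn rate 6.6 mm/s (> 2.2 mm/s), the metal-powder blend falls in Class 4.1.
Class 4.1 net quantity: (three 106 g packs = 318 g) + (three 108 g packs = 324 g) + (three 96 g packs = 288 g) = 930 g.
That is within the Class 4.1 road limit of 1 kg.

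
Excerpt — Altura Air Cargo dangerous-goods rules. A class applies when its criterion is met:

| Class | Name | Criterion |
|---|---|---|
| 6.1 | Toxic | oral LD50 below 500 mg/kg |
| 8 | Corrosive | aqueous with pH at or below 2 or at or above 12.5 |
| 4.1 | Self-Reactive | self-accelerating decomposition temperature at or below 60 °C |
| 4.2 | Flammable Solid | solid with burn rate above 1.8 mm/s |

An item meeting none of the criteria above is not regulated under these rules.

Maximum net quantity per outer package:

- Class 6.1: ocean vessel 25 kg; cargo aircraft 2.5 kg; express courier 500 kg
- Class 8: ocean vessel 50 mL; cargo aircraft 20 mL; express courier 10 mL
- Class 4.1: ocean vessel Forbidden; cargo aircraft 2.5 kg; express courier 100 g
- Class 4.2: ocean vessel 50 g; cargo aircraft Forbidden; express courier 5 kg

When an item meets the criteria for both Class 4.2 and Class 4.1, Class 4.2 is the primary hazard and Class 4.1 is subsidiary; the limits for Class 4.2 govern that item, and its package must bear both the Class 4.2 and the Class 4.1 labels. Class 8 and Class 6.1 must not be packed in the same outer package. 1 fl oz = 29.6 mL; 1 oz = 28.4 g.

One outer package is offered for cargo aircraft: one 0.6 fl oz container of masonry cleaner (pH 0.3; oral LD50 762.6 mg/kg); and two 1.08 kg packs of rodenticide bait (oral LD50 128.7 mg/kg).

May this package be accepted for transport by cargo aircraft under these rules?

pH 0.3 meets the Class 8 criterion (Corrosive), so the masonry cleaner is Class 8.
With oral LD50 128.7 mg/kg (< 500 mg/kg), the rodenticide bait falls in Class 6.1.
Class 8 quantity: one 0.6 fl oz container = 17.76 mL.
That is within the Class 8 cargo aircraft limit of 20 mL.
Class 6.1 quantity: two 1.08 kg packs = 2.16 kg.
2.16 kg is within the cargo aircraft limit of 2.5 kg for Class 6.1.
Class 8 and Class 6.1 may not share an outer package.

No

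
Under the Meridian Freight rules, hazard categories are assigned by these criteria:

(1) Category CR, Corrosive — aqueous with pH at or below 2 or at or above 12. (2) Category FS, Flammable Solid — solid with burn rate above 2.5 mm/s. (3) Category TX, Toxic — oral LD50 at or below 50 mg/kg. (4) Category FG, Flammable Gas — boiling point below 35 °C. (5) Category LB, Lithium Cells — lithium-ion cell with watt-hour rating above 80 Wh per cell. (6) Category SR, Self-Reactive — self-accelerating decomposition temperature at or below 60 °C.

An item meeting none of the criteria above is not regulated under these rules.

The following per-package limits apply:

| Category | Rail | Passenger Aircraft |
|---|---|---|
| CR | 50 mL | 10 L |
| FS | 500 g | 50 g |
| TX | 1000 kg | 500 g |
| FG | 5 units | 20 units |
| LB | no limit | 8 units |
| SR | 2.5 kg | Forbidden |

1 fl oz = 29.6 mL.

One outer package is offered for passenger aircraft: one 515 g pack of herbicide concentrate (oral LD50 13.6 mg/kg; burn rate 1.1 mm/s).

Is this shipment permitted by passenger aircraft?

Herbicide concentrate: oral LD50 13.6 mg/kg ≤ 50 mg/kg → Category TX (Toxic).
Category TX quantity: 515 g.
515 g exceeds the passenger aircraft limit of 500 g for Category TX.

No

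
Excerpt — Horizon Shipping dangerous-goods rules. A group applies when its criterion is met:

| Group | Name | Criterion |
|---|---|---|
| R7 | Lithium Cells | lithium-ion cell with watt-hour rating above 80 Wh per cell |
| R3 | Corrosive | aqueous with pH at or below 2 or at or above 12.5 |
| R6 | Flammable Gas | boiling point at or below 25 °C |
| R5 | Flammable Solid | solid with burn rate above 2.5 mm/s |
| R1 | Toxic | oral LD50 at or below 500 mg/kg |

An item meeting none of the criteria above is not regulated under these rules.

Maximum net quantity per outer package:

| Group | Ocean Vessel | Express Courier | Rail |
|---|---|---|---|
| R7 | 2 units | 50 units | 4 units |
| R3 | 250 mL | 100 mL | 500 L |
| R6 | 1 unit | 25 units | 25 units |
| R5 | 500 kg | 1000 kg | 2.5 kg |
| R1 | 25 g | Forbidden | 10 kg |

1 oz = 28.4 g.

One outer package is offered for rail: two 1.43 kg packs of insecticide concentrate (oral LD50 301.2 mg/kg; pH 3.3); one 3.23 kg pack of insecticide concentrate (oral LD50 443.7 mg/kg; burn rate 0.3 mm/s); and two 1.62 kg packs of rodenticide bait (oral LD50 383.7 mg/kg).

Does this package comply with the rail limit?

Yes

The insecticide concentrate has oral LD50 301.2 mg/kg, which is ≤ 500 mg/kg, so it is Group R1 (Toxic).
Insecticide concentrate: oral LD50 443.7 mg/kg ≤ 500 mg/kg → Group R1 (Toxic).
Oral LD50 383.7 mg/kg meets the Group R1 criterion (Toxic), so the rodenticide bait is Group R1.
Total Group R1: (two 1.43 kg packs = 2.86 kg) + 3.23 kg + (two 1.62 kg packs = 3.24 kg) = 9.33 kg.
9.33 kg is within the rail limit of 10 kg for Group R1.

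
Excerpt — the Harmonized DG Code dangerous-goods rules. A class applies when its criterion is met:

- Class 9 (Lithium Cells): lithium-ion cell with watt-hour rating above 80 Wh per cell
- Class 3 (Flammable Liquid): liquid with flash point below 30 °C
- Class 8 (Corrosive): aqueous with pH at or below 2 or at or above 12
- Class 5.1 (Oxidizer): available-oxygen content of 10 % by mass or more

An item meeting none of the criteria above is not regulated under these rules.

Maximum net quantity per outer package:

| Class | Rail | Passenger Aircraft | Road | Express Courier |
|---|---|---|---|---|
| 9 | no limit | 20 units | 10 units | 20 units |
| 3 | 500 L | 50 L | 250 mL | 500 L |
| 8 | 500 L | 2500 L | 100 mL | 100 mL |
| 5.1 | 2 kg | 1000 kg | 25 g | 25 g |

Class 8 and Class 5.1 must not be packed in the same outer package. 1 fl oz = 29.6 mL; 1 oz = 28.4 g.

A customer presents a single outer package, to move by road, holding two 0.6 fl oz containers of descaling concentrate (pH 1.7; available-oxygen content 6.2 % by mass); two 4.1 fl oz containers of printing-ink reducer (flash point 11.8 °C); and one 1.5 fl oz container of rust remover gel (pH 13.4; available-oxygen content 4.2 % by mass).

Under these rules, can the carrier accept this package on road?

The descaling concentrate has pH 1.7, which is ≤ 2, so it is Class 8 (Corrosive).
The printing-ink reducer has flash point 11.8 °C, which is < 30 °C, so it is Class 3 (Flammable Liquid).
pH 13.4 meets the Class 8 criterion (Corrosive), so the rust remover gel is Class 8.
Class 8 net quantity: (two 0.6 fl oz containers = 35.52 mL) + (one 1.5 fl oz container = 44.4 mL) = 79.92 mL.
That is within the Class 8 road limit of 100 mL.
Class 3 quantity: two 4.1 fl oz containers = 242.72 mL.
That is within the Class 3 road limit of 250 mL.
The segregation rule (Class 8 with Class 5.1) does not apply to Class 8 with Class 3.
Every hazard class is within its road limit and no segregation rule is violated.

Yes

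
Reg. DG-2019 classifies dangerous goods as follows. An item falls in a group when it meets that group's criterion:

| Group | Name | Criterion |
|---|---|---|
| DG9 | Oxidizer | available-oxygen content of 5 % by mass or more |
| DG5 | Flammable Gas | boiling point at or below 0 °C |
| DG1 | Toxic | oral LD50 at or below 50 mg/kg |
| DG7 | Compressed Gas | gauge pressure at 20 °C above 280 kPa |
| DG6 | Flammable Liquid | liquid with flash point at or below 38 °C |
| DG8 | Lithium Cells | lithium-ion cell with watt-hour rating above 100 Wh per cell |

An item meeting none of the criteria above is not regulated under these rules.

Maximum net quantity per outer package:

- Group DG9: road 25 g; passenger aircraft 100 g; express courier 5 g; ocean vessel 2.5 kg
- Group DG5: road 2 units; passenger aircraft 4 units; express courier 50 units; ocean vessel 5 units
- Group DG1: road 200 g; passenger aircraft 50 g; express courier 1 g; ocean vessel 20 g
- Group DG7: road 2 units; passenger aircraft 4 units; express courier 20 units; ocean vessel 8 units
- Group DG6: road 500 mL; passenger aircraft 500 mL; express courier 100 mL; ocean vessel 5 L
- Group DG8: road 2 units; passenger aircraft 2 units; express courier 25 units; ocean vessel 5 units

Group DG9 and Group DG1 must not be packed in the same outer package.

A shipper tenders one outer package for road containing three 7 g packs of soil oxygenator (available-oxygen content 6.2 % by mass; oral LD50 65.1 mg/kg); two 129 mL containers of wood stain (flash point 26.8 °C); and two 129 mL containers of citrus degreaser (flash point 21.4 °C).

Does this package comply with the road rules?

The soil oxygenator has available-oxygen content 6.2 % by mass, which is ≥ 5 % by mass, so it is Group DG9 (Oxidizer).
Wood stain: flash point 26.8 °C ≤ 38 °C → Group DG6 (Flammable Liquid).
With flash point 21.4 °C (≤ 38 °C), the citrus degreaser falls in Group DG6.
Total Group DG6: (two 129 mL containers = 258 mL) + (two 129 mL containers = 258 mL) = 516 mL.
That exceeds the Group DG6 road limit of 500 mL.
Group DG9 quantity: three 7 g packs = 21 g.
21 g ≤ 25 g (road limit, Group DG9) — within limit.
The segregation rule (Group DG9 with Group DG1) does not apply to Group DG6 with Group DG9.

No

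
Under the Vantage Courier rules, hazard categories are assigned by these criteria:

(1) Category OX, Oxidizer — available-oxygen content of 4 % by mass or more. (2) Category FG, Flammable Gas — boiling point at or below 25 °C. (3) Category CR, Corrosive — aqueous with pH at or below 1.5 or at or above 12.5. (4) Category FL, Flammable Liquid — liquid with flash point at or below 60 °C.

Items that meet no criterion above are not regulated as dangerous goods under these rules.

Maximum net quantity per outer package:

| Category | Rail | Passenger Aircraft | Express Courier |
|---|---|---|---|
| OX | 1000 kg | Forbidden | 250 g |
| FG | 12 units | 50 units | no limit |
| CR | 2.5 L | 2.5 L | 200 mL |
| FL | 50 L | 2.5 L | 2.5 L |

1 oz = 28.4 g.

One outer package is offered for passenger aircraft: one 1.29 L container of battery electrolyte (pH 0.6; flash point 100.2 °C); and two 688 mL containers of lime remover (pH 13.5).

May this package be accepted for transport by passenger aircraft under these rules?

pH 0.6 meets the Category CR criterion (Corrosive), so the battery electrolyte is Category CR.
Lime remover: pH 13.5 ≥ 12.5 → Category CR (Corrosive).
Total Category CR: 1.29 L + (two 688 mL containers = 1.376 L) = 2.666 L.
That exceeds the Category CR passenger aircraft limit of 2.5 L.

No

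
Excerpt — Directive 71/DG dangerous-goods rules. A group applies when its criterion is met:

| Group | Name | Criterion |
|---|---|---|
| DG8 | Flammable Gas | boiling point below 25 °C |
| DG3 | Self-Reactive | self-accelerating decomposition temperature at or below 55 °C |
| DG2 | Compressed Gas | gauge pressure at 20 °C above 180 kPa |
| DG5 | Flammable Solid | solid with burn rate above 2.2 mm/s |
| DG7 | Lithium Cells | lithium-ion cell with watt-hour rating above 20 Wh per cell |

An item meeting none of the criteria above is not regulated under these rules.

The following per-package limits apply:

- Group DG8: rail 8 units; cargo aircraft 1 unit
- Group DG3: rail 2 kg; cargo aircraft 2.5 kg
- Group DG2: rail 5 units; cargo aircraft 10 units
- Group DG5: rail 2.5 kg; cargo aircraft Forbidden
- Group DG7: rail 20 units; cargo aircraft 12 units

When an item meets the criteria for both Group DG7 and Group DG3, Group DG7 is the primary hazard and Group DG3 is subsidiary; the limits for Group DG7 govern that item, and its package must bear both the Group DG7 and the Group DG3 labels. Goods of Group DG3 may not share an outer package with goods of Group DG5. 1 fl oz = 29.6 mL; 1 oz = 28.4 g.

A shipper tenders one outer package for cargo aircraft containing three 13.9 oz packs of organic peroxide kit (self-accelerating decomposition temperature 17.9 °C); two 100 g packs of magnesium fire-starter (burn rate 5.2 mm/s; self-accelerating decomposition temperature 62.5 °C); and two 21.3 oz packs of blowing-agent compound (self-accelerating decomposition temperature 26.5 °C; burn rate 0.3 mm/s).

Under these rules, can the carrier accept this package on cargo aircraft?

Organic peroxide kit: self-accelerating decomposition temperature 17.9 °C ≤ 55 °C → Group DG3 (Self-Reactive).
Magnesium fire-starter: burn rate 5.2 mm/s > 2.2 mm/s → Group DG5 (Flammable Solid).
Self-accelerating decomposition temperature 26.5 °C meets the Group DG3 criterion (Self-Reactive), so the blowing-agent compound is Group DG3.
Total Group DG3: (three 13.9 oz packs = 1184.28 g) + (two 21.3 oz packs = 1209.84 g) = 2394.12 g.
2394.12 g ≤ 2.5 kg (cargo aircraft limit, Group DG3) — within limit.
Group DG5 quantity: two 100 g packs = 200 g.
By cargo aircraft, Group DG5 is Forbidden regardless of quantity.
Group DG3 and Group DG5 may not share an outer package.

No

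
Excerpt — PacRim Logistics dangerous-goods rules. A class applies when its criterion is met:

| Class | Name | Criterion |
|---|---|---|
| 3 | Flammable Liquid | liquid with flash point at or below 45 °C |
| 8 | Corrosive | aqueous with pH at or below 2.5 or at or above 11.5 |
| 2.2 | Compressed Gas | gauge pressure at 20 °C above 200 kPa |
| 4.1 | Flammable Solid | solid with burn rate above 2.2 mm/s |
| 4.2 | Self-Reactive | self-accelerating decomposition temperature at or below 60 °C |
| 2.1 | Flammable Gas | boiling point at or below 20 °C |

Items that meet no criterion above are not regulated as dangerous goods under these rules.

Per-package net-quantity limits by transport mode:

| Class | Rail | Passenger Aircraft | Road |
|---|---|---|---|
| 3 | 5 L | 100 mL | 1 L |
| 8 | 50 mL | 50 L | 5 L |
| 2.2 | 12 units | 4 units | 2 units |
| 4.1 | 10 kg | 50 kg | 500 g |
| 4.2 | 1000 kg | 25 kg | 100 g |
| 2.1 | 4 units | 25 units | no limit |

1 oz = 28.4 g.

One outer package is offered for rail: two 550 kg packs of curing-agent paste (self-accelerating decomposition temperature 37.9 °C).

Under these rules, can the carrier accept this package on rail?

With self-accelerating decomposition temperature 37.9 °C (≤ 60 °C), the curing-agent paste falls in Class 4.2.
Class 4.2 quantity: two 550 kg packs = 1100 kg.
That exceeds the Class 4.2 rail limit of 1000 kg.

No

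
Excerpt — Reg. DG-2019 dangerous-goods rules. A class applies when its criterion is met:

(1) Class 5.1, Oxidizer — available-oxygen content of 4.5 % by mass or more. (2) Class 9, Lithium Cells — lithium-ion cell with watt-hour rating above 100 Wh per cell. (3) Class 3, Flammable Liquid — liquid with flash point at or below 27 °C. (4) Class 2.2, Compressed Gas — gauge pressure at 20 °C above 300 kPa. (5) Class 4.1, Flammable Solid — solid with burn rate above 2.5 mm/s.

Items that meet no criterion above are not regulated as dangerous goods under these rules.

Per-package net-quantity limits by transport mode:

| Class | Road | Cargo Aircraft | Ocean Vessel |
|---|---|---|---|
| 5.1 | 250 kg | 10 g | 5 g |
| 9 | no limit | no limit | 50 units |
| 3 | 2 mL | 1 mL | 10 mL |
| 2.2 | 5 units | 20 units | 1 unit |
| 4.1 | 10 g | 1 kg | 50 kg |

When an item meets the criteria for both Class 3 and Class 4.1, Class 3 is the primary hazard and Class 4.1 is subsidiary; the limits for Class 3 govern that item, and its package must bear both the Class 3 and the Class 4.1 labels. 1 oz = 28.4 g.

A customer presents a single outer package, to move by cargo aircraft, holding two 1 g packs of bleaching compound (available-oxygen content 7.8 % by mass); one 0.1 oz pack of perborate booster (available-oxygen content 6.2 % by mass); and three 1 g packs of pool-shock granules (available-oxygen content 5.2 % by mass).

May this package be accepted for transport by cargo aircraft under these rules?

Yes

The bleaching compound has available-oxygen content 7.8 % by mass, which is ≥ 4.5 % by mass, so it is Class 5.1 (Oxidizer).
Perborate booster: available-oxygen content 6.2 % by mass ≥ 4.5 % by mass → Class 5.1 (Oxidizer).
Available-oxygen content 5.2 % by mass meets the Class 5.1 criterion (Oxidizer), so the pool-shock granules are Class 5.1.
Class 5.1 net quantity: (two 1 g packs = 2 g) + (one 0.1 oz pack = 2.84 g) + (three 1 g packs = 3 g) = 7.84 g.
7.84 g is within the cargo aircraft limit of 10 g for Class 5.1.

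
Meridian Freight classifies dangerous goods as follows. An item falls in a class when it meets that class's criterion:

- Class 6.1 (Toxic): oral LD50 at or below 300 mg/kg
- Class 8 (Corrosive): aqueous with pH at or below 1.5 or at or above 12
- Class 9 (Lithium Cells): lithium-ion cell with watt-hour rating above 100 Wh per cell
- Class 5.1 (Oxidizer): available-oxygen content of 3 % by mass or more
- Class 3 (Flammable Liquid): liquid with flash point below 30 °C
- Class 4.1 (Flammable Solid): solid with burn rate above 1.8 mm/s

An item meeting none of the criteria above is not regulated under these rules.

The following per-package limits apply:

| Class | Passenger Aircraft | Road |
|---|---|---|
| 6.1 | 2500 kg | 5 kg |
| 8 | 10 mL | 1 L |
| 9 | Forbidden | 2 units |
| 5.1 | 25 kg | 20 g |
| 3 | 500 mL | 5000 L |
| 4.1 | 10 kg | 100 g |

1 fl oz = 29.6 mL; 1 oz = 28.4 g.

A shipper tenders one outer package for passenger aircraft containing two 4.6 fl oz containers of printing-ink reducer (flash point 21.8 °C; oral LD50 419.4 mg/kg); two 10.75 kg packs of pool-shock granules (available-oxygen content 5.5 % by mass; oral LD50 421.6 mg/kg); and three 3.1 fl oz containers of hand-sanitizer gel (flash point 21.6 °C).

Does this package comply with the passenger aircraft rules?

With flash point 21.8 °C (< 30 °C), the printing-ink reducer falls in Class 3.
With available-oxygen content 5.5 % by mass (≥ 3 % by mass), the pool-shock granules fall in Class 5.1.
With flash point 21.6 °C (< 30 °C), the hand-sanitizer gel falls in Class 3.
Total Class 3: (two 4.6 fl oz containers = 272.32 mL) + (three 3.1 fl oz containers = 275.28 mL) = 547.6 mL.
547.6 mL exceeds the passenger aircraft limit of 500 mL for Class 3.
Class 5.1 quantity: two 10.75 kg packs = 21.5 kg.
21.5 kg ≤ 25 kg (passenger aircraft limit, Class 5.1) — within limit.

No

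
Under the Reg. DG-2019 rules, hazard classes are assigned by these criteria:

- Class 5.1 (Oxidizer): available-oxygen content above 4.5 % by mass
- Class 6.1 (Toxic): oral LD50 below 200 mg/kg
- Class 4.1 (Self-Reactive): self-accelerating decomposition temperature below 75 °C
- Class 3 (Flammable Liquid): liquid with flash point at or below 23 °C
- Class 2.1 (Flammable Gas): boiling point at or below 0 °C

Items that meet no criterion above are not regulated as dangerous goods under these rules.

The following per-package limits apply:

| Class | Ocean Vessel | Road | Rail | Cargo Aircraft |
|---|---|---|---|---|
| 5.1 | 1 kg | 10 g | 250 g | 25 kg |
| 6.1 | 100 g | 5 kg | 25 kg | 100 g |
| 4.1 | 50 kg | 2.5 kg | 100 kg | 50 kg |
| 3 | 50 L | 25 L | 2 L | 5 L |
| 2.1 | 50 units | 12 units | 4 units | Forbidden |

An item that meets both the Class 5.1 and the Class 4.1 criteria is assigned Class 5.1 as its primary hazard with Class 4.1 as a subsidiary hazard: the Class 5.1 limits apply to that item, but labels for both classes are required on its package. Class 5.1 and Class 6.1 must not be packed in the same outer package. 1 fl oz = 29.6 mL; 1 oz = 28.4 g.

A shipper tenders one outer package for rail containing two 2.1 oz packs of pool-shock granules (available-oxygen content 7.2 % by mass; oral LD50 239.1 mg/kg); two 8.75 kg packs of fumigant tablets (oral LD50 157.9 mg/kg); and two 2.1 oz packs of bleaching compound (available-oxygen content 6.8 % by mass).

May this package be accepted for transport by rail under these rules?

Pool-shock granules: available-oxygen content 7.2 % by mass > 4.5 % by mass → Class 5.1 (Oxidizer).
The fumigant tablets have oral LD50 157.9 mg/kg, which is < 200 mg/kg, so they are Class 6.1 (Toxic).
With available-oxygen content 6.8 % by mass (> 4.5 % by mass), the bleaching compound falls in Class 5.1.
Total Class 5.1: (two 2.1 oz packs = 119.28 g) + (two 2.1 oz packs = 119.28 g) = 238.56 g.
238.56 g ≤ 250 g (rail limit, Class 5.1) — within limit.
Class 6.1 quantity: two 8.75 kg packs = 17.5 kg.
That is within the Class 6.1 rail limit of 25 kg.
Class 5.1 and Class 6.1 may not share an outer package.

No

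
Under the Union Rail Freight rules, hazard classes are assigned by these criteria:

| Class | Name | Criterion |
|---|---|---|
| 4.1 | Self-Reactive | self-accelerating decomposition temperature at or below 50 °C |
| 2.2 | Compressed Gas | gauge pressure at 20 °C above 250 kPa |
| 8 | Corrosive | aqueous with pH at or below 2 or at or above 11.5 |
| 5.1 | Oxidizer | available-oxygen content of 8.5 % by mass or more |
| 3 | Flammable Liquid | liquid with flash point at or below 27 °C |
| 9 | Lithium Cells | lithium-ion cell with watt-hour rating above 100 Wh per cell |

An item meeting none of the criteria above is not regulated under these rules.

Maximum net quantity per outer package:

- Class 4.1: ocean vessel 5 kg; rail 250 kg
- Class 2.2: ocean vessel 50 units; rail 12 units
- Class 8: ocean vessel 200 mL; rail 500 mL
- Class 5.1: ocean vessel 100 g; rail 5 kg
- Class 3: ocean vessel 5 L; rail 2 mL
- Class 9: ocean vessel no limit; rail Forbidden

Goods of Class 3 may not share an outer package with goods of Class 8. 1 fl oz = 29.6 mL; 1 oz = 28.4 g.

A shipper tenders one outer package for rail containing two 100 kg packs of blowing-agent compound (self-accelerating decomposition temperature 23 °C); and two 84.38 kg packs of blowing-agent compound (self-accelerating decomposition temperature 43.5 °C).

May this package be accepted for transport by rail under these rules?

No

The blowing-agent compound has self-accelerating decomposition temperature 23 °C, which is ≤ 50 °C, so it is Class 4.1 (Self-Reactive).
With self-accelerating decomposition temperature 43.5 °C (≤ 50 °C), the blowing-agent compound falls in Class 4.1.
Class 4.1 net quantity: (two 100 kg packs = 200 kg) + (two 84.38 kg packs = 168.76 kg) = 368.76 kg.
368.76 kg exceeds the rail limit of 250 kg for Class 4.1.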